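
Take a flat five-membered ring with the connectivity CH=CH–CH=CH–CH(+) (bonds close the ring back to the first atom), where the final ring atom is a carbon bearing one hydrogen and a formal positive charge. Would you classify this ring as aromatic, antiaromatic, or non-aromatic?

Antiaromatic

The p orbitals form a continuous loop: each doubly-bonded ring atom is sp² with one p-orbital electron; the carbocation has an empty p orbital. The ring is fully conjugated.
π-electron count: 2 × 2 = 4 from the double-bond units + 0 from the CH(+) atom = 4.
4 is a 4n count (n = 1), so the planar conjugated ring is antiaromatic.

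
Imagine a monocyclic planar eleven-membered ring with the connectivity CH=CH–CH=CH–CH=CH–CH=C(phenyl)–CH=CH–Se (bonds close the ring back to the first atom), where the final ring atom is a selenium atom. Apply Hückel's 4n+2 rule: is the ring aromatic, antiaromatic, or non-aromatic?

The p orbitals form a continuous loop: the double-bond atoms are sp², each contributing one p electron; the selenium donates one lone pair from its p orbital. The ring is fully conjugated.
Counting π electrons: 5 × 2 = 10 from the double-bond units + 2 from the Se atom = 12.
12 = 4(3); a planar, fully conjugated 4n system is antiaromatic.

Antiaromatic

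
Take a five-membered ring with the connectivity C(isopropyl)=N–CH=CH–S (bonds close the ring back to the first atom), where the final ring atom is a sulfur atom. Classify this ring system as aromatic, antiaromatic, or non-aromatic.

Every ring atom contributes a p orbital perpendicular to the ring (the double-bond atoms are sp², each contributing one p electron; the doubly-bonded nitrogens are pyridine-type — their lone pairs lie in the ring plane, leaving one electron in the p orbital; the sulfur donates one lone pair from its p orbital), so the π system is cyclic and fully conjugated.
Counting π electrons: 2 × 2 = 4 from the double-bond units + 2 from the S atom = 6.
Since 6 = 4·1 + 2, the ring meets the 4n+2 criterion.

Aromatic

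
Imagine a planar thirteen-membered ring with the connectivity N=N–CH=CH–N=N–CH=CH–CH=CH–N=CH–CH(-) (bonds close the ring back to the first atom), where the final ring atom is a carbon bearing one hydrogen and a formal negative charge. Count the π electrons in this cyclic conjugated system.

Every ring atom contributes a p orbital perpendicular to the ring (the double-bond atoms are sp², each contributing one p electron; the doubly-bonded nitrogens are pyridine-type — their lone pairs lie in the ring plane, leaving one electron in the p orbital; the carbanion's lone pair occupies the p orbital), so the π system is cyclic and fully conjugated.
Adding the contributions, 6 × 2 = 12 from the double-bond units + 2 from the CH(-) atom = 14.

14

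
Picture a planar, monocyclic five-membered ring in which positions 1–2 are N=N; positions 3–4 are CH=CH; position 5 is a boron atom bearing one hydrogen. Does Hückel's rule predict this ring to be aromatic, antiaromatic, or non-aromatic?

Antiaromatic

Every ring atom contributes a p orbital perpendicular to the ring (each doubly-bonded ring atom is sp² with one p-orbital electron; each sp² =N– keeps its lone pair in-plane and puts one electron into the π system; the boron has an empty p orbital), so the π system is cyclic and fully conjugated.
Tallying contributions gives 2 × 2 = 4 from the double-bond units + 0 from the BH atom = 4.
A 4n π count (4, n = 1) in a planar conjugated ring means antiaromatic.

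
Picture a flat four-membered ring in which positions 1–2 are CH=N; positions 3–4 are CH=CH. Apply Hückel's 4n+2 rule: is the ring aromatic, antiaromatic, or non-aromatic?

Antiaromatic

All ring atoms are sp² and supply a p orbital to the ring (the double-bond atoms are sp², each contributing one p electron; the doubly-bonded nitrogens are pyridine-type — their lone pairs lie in the ring plane, leaving one electron in the p orbital); the conjugation is uninterrupted.
Tallying contributions gives 2 × 2 = 4 from the 2 double-bond units.
4 is a 4n count (n = 1), so the planar conjugated ring is antiaromatic.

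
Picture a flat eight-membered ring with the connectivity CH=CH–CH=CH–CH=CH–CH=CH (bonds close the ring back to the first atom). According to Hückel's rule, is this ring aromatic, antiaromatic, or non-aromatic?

Every ring atom contributes a p orbital perpendicular to the ring (each doubly-bonded ring atom is sp² with one p-orbital electron), so the π system is cyclic and fully conjugated.
Counting π electrons: 4 × 2 = 8 from the 4 double-bond units.
8 is a 4n count (n = 2), so the planar conjugated ring is antiaromatic.
(This ring is cyclooctatetraene.)

Antiaromatic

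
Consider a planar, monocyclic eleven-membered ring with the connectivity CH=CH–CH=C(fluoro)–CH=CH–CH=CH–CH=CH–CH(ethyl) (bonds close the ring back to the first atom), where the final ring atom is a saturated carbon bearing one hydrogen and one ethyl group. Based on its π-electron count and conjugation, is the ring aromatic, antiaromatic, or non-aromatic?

Non-aromatic

The CH(ethyl) position has four σ bonds — that saturated carbon is sp³ and has no p orbital in the ring π system — so the cyclic conjugation is interrupted.
Without a continuous loop of overlapping p orbitals the Hückel electron count never comes into play.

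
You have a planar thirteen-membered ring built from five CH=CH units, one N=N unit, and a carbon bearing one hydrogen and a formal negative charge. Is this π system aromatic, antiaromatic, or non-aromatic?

Every ring atom contributes a p orbital perpendicular to the ring (each doubly-bonded ring atom is sp² with one p-orbital electron; the doubly-bonded nitrogens are pyridine-type — their lone pairs lie in the ring plane, leaving one electron in the p orbital; the carbanion's lone pair occupies the p orbital), so the π system is cyclic and fully conjugated.
Counting π electrons: 6 × 2 = 12 from the double-bond units + 2 from the CH(-) atom = 14.
Since 14 = 4·3 + 2, the ring meets the 4n+2 criterion.

Aromatic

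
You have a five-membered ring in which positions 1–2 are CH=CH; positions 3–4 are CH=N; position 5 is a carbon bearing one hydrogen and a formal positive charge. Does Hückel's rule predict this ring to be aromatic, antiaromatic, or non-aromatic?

Antiaromatic

The p orbitals form a continuous loop: every atom in a ring double bond is sp² and brings one electron to the p orbital; each sp² =N– keeps its lone pair in-plane and puts one electron into the π system; the carbocation has an empty p orbital. The ring is fully conjugated.
Counting π electrons: 2 × 2 = 4 from the double-bond units + 0 from the CH(+) atom = 4.
4 = 4(1); a planar, fully conjugated 4n system is antiaromatic.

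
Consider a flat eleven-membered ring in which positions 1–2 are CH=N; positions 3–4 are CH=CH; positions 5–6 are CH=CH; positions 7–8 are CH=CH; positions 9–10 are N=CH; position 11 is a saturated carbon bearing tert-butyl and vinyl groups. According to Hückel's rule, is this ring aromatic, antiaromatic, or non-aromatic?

At the C(tert-butyl)(vinyl) position, that saturated carbon is sp³ and has no p orbital in the ring π system; the ring's p-orbital overlap is broken there.
Hückel's rule only applies to fully conjugated rings, so this one is simply non-aromatic.

Non-aromatic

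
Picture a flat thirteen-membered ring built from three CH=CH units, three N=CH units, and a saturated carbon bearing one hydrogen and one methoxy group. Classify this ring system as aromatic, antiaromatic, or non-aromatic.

Because that saturated carbon is sp³ and has no p orbital in the ring π system at the CH(methoxy) position, the π system cannot extend all the way around the ring.
Without a continuous loop of overlapping p orbitals the Hückel electron count never comes into play.

Non-aromatic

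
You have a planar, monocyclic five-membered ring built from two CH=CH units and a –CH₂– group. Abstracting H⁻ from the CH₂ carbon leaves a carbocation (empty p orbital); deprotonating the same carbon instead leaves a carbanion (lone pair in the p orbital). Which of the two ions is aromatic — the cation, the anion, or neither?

Both ions have a continuous loop of p orbitals — each ring atom is sp².
Cation: 2 × 2 + 0 = 4 π electrons → 4(1), antiaromatic.
Anion: 2 × 2 + 2 = 6 π electrons → 4(1)+2, aromatic.

The anion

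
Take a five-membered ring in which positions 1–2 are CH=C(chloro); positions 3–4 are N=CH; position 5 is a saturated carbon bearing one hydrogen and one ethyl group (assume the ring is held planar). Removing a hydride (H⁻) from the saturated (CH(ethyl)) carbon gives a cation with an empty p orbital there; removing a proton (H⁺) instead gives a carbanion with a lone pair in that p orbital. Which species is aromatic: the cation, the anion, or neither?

Both ions have a continuous loop of p orbitals — each ring atom is sp².
Cation: 2 × 2 + 0 = 4 π electrons → 4(1), antiaromatic.
Anion: 2 × 2 + 2 = 6 π electrons → 4(1)+2, aromatic.

The anion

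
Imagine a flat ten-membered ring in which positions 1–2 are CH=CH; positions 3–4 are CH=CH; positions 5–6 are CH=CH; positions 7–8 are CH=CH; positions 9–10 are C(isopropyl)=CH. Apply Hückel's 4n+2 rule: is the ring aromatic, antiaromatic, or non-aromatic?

The p orbitals form a continuous loop: every atom in a ring double bond is sp² and brings one electron to the p orbital. The ring is fully conjugated.
Adding the contributions, 5 × 2 = 10 from the 5 double-bond units.
10 = 4(2) + 2, which satisfies Hückel's 4n+2 rule.

Aromatic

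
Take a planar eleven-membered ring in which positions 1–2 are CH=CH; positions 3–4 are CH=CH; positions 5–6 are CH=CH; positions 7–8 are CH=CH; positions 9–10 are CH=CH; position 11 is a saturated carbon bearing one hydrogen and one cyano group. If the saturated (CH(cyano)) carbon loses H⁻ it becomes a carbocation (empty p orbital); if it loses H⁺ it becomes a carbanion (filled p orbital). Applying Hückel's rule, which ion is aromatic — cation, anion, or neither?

The cation

Both ions have a continuous loop of p orbitals — each ring atom is sp².
Cation: 5 × 2 + 0 = 10 π electrons → 4(2)+2, aromatic.
Anion: 5 × 2 + 2 = 12 π electrons → 4(3), antiaromatic.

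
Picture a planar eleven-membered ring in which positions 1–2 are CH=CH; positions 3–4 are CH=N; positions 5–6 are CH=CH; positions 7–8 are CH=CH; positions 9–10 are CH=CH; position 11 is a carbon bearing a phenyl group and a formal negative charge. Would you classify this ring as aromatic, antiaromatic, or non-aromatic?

Check conjugation: every atom in a ring double bond is sp² and brings one electron to the p orbital; each =N– nitrogen is pyridine-type (lone pair in the sp² plane, one electron in the p orbital); the carbanion's lone pair occupies the p orbital — every position has a p orbital, so the cyclic π system is continuous.
Adding the contributions, 5 × 2 = 10 from the double-bond units + 2 from the C(phenyl)(-) atom = 12.
12 = 4(3); a planar, fully conjugated 4n system is antiaromatic.

Antiaromatic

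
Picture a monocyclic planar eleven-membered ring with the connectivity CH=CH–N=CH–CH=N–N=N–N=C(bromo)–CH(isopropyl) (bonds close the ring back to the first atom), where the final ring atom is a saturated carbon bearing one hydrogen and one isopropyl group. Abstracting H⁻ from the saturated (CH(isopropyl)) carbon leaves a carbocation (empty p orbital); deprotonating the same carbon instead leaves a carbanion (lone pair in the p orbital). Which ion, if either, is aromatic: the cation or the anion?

In either ion the ring is fully conjugated: every atom, including the new sp² carbon, supplies a p orbital.
Cation: 5 × 2 + 0 = 10 π electrons → 4(2)+2, aromatic.
Anion: 5 × 2 + 2 = 12 π electrons → 4(3), antiaromatic.

The cation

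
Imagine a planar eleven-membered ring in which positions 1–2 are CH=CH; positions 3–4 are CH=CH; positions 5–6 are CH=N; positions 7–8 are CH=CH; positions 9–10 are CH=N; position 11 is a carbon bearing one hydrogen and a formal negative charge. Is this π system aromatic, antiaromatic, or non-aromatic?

Antiaromatic

Check conjugation: each doubly-bonded ring atom is sp² with one p-orbital electron; each sp² =N– keeps its lone pair in-plane and puts one electron into the π system; the carbanion's lone pair occupies the p orbital — every position has a p orbital, so the cyclic π system is continuous.
π-electron count: 5 × 2 = 10 from the double-bond units + 2 from the CH(-) atom = 12.
12 = 4(3); a planar, fully conjugated 4n system is antiaromatic.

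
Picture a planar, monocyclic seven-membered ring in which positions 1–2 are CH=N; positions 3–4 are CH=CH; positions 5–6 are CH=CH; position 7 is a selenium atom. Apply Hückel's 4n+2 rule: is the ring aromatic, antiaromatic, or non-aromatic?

The p orbitals form a continuous loop: the double-bond atoms are sp², each contributing one p electron; each sp² =N– keeps its lone pair in-plane and puts one electron into the π system; the selenium donates one lone pair from its p orbital. The ring is fully conjugated.
Tallying contributions gives 3 × 2 = 6 from the double-bond units + 2 from the Se atom = 8.
8 = 4(2); a planar, fully conjugated 4n system is antiaromatic.

Antiaromatic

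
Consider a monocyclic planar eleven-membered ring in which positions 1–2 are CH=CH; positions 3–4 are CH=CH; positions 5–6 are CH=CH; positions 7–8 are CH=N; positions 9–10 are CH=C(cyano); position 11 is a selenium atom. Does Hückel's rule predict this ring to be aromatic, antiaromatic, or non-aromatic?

All ring atoms are sp² and supply a p orbital to the ring (the double-bond atoms are sp², each contributing one p electron; each =N– nitrogen is pyridine-type (lone pair in the sp² plane, one electron in the p orbital); the selenium donates one lone pair from its p orbital); the conjugation is uninterrupted.
Tallying contributions gives 5 × 2 = 10 from the double-bond units + 2 from the Se atom = 12.
12 = 4(3); a planar, fully conjugated 4n system is antiaromatic.

Antiaromatic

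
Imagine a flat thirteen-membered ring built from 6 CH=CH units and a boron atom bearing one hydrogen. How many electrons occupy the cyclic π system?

12

All ring atoms are sp² and supply a p orbital to the ring (every atom in a ring double bond is sp² and brings one electron to the p orbital; the boron has an empty p orbital); the conjugation is uninterrupted.
π-electron count: 6 × 2 = 12 from the double-bond units + 0 from the BH atom = 12.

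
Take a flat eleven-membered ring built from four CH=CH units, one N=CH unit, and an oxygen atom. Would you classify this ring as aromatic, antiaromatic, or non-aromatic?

All ring atoms are sp² and supply a p orbital to the ring (each doubly-bonded ring atom is sp² with one p-orbital electron; each sp² =N– keeps its lone pair in-plane and puts one electron into the π system; the oxygen donates one lone pair from its p orbital); the conjugation is uninterrupted.
π-electron count: 5 × 2 = 10 from the double-bond units + 2 from the O atom = 12.
12 = 4(3); a planar, fully conjugated 4n system is antiaromatic.

Antiaromatic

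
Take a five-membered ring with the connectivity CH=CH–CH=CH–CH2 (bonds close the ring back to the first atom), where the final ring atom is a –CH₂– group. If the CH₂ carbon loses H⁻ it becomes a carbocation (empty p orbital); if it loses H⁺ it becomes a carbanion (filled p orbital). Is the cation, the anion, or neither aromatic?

The anion

Once that carbon is sp², every ring atom has a p orbital and both ions are fully conjugated.
Cation: 2 × 2 + 0 = 4 π electrons → 4(1), antiaromatic.
Anion: 2 × 2 + 2 = 6 π electrons → 4(1)+2, aromatic.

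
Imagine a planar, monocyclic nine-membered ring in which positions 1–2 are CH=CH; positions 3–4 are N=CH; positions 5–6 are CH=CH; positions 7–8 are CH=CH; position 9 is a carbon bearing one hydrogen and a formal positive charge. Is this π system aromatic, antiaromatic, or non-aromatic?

All ring atoms are sp² and supply a p orbital to the ring (every atom in a ring double bond is sp² and brings one electron to the p orbital; each sp² =N– keeps its lone pair in-plane and puts one electron into the π system; the carbocation has an empty p orbital); the conjugation is uninterrupted.
π-electron count: 4 × 2 = 8 from the double-bond units + 0 from the CH(+) atom = 8.
A 4n π count (8, n = 2) in a planar conjugated ring means antiaromatic.

Antiaromatic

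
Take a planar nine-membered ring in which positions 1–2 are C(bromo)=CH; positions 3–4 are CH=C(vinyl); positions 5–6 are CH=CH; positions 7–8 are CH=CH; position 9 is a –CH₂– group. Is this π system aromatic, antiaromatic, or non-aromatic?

Non-aromatic

At the CH2 position, the tetrahedral CH₂ carbon is sp³ and has no p orbital in the ring π system; the ring's p-orbital overlap is broken there.
A ring that is not fully conjugated cannot be aromatic or antiaromatic regardless of its π-electron count.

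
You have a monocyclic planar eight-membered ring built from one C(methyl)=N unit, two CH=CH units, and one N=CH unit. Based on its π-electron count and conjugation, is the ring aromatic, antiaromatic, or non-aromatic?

All ring atoms are sp² and supply a p orbital to the ring (each doubly-bonded ring atom is sp² with one p-orbital electron; each =N– nitrogen is pyridine-type (lone pair in the sp² plane, one electron in the p orbital)); the conjugation is uninterrupted.
Adding the contributions, 4 × 2 = 8 from the 4 double-bond units.
8 = 4(2); a planar, fully conjugated 4n system is antiaromatic.

Antiaromatic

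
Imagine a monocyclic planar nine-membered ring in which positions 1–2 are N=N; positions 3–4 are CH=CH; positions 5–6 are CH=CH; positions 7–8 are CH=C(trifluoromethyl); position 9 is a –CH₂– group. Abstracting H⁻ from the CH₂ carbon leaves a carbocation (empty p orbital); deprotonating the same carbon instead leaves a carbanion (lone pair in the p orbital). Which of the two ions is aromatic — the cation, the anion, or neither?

The anion

Once that carbon is sp², every ring atom has a p orbital and both ions are fully conjugated.
Cation: 4 × 2 + 0 = 8 π electrons → 4(2), antiaromatic.
Anion: 4 × 2 + 2 = 10 π electrons → 4(2)+2, aromatic.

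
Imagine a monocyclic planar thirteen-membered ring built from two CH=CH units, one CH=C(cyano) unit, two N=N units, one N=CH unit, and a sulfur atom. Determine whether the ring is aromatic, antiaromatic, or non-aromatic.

All ring atoms are sp² and supply a p orbital to the ring (the double-bond atoms are sp², each contributing one p electron; the doubly-bonded nitrogens are pyridine-type — their lone pairs lie in the ring plane, leaving one electron in the p orbital; the sulfur donates one lone pair from its p orbital); the conjugation is uninterrupted.
Tallying contributions gives 6 × 2 = 12 from the double-bond units + 2 from the S atom = 14.
With 14 π electrons (n = 3), the Hückel 4n+2 condition holds.

Aromatic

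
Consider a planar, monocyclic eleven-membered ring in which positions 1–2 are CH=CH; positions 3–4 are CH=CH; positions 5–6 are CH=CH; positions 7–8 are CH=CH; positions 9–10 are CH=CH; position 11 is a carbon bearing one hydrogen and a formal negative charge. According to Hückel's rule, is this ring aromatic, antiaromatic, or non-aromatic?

Every ring atom contributes a p orbital perpendicular to the ring (the double-bond atoms are sp², each contributing one p electron; the carbanion's lone pair occupies the p orbital), so the π system is cyclic and fully conjugated.
π-electron count: 5 × 2 = 10 from the double-bond units + 2 from the CH(-) atom = 12.
A 4n π count (12, n = 3) in a planar conjugated ring means antiaromatic.

Antiaromatic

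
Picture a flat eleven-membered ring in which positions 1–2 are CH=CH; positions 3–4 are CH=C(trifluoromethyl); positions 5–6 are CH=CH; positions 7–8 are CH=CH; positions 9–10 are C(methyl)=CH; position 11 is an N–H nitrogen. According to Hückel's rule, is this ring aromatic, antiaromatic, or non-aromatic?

Antiaromatic

All ring atoms are sp² and supply a p orbital to the ring (every atom in a ring double bond is sp² and brings one electron to the p orbital; the pyrrole-type nitrogen donates its lone pair from the p orbital); the conjugation is uninterrupted.
π-electron count: 5 × 2 = 10 from the double-bond units + 2 from the NH atom = 12.
12 = 4(3); a planar, fully conjugated 4n system is antiaromatic.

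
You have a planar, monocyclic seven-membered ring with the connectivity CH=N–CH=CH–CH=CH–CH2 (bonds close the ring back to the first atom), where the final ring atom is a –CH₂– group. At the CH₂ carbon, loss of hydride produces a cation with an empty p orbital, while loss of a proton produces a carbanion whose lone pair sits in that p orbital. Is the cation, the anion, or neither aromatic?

The cation

In either ion the ring is fully conjugated: every atom, including the new sp² carbon, supplies a p orbital.
Cation: 3 × 2 + 0 = 6 π electrons → 4(1)+2, aromatic.
Anion: 3 × 2 + 2 = 8 π electrons → 4(2), antiaromatic.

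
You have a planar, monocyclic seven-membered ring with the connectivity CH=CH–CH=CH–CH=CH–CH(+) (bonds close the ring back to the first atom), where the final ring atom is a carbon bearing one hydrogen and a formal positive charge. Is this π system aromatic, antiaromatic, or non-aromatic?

Every ring atom contributes a p orbital perpendicular to the ring (the double-bond atoms are sp², each contributing one p electron; the carbocation has an empty p orbital), so the π system is cyclic and fully conjugated.
Adding the contributions, 3 × 2 = 6 from the double-bond units + 0 from the CH(+) atom = 6.
6 = 4(1) + 2, which satisfies Hückel's 4n+2 rule.
(This ring is the tropylium cation.)

Aromatic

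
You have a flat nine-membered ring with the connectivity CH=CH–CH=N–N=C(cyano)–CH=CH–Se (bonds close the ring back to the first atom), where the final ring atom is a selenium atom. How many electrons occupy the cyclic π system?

All ring atoms are sp² and supply a p orbital to the ring (each doubly-bonded ring atom is sp² with one p-orbital electron; the doubly-bonded nitrogens are pyridine-type — their lone pairs lie in the ring plane, leaving one electron in the p orbital; the selenium donates one lone pair from its p orbital); the conjugation is uninterrupted.
Adding the contributions, 4 × 2 = 8 from the double-bond units + 2 from the Se atom = 10.

10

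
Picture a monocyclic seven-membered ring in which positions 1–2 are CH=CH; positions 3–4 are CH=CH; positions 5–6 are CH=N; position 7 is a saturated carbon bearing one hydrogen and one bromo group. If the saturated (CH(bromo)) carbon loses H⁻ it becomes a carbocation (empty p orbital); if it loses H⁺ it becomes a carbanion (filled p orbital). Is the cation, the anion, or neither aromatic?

In either ion the ring is fully conjugated: every atom, including the new sp² carbon, supplies a p orbital.
Cation: 3 × 2 + 0 = 6 π electrons → 4(1)+2, aromatic.
Anion: 3 × 2 + 2 = 8 π electrons → 4(2), antiaromatic.

The cation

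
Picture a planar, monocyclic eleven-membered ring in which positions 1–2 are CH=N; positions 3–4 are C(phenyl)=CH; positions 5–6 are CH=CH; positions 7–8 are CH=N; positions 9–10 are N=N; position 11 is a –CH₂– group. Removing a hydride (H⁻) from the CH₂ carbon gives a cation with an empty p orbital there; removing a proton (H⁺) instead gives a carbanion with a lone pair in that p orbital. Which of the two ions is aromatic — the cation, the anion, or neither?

The cation

In either ion the ring is fully conjugated: every atom, including the new sp² carbon, supplies a p orbital.
Cation: 5 × 2 + 0 = 10 π electrons → 4(2)+2, aromatic.
Anion: 5 × 2 + 2 = 12 π electrons → 4(3), antiaromatic.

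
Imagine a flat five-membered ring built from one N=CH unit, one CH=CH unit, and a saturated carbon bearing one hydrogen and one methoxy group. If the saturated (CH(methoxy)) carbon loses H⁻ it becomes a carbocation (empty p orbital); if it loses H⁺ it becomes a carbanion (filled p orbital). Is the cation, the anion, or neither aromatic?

The anion

Both ions have a continuous loop of p orbitals — each ring atom is sp².
Cation: 2 × 2 + 0 = 4 π electrons → 4(1), antiaromatic.
Anion: 2 × 2 + 2 = 6 π electrons → 4(1)+2, aromatic.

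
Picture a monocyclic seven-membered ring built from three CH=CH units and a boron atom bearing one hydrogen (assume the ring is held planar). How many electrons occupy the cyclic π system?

All ring atoms are sp² and supply a p orbital to the ring (the double-bond atoms are sp², each contributing one p electron; the boron has an empty p orbital); the conjugation is uninterrupted.
Tallying contributions gives 3 × 2 = 6 from the double-bond units + 0 from the BH atom = 6.

6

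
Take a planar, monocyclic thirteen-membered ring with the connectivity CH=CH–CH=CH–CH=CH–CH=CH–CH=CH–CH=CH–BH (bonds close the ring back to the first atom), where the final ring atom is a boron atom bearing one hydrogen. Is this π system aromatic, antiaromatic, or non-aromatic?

The p orbitals form a continuous loop: the double-bond atoms are sp², each contributing one p electron; the boron has an empty p orbital. The ring is fully conjugated.
Adding the contributions, 6 × 2 = 12 from the double-bond units + 0 from the BH atom = 12.
12 = 4(3); a planar, fully conjugated 4n system is antiaromatic.

Antiaromatic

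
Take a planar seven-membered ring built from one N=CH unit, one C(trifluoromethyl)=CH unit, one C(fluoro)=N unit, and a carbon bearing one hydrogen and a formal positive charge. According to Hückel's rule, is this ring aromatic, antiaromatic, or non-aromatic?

Aromatic

All ring atoms are sp² and supply a p orbital to the ring (the double-bond atoms are sp², each contributing one p electron; each =N– nitrogen is pyridine-type (lone pair in the sp² plane, one electron in the p orbital); the carbocation has an empty p orbital); the conjugation is uninterrupted.
Counting π electrons: 3 × 2 = 6 from the double-bond units + 0 from the CH(+) atom = 6.
6 = 4(1) + 2, which satisfies Hückel's 4n+2 rule.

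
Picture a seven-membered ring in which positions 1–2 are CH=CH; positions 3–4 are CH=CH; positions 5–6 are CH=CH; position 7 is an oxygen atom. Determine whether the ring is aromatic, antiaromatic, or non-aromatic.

All ring atoms are sp² and supply a p orbital to the ring (the double-bond atoms are sp², each contributing one p electron; the oxygen donates one lone pair from its p orbital); the conjugation is uninterrupted.
Adding the contributions, 3 × 2 = 6 from the double-bond units + 2 from the O atom = 8.
A 4n π count (8, n = 2) in a planar conjugated ring means antiaromatic.

Antiaromatic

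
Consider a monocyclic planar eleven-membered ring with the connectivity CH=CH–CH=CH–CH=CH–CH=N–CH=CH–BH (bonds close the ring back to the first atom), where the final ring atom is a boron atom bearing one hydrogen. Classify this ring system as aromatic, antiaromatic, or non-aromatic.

Check conjugation: each doubly-bonded ring atom is sp² with one p-orbital electron; each sp² =N– keeps its lone pair in-plane and puts one electron into the π system; the boron has an empty p orbital — every position has a p orbital, so the cyclic π system is continuous.
π-electron count: 5 × 2 = 10 from the double-bond units + 0 from the BH atom = 10.
Since 10 = 4·2 + 2, the ring meets the 4n+2 criterion.

Aromatic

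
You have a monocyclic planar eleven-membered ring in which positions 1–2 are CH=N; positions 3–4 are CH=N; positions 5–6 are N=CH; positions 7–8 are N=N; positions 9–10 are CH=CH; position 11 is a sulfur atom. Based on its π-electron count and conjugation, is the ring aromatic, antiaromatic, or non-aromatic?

Check conjugation: each doubly-bonded ring atom is sp² with one p-orbital electron; the doubly-bonded nitrogens are pyridine-type — their lone pairs lie in the ring plane, leaving one electron in the p orbital; the sulfur donates one lone pair from its p orbital — every position has a p orbital, so the cyclic π system is continuous.
Counting π electrons: 5 × 2 = 10 from the double-bond units + 2 from the S atom = 12.
12 is a 4n count (n = 3), so the planar conjugated ring is antiaromatic.

Antiaromatic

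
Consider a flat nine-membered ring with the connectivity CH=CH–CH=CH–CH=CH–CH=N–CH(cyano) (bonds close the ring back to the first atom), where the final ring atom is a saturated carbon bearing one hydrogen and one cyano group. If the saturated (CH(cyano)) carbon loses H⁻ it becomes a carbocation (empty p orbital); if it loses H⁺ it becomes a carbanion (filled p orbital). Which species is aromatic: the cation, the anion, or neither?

Both ions have a continuous loop of p orbitals — each ring atom is sp².
Cation: 4 × 2 + 0 = 8 π electrons → 4(2), antiaromatic.
Anion: 4 × 2 + 2 = 10 π electrons → 4(2)+2, aromatic.

The anion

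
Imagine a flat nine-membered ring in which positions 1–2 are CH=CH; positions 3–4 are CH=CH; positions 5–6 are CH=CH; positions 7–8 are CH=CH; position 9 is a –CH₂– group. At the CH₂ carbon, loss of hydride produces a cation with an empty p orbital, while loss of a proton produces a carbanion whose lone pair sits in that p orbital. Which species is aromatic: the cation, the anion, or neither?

In either ion the ring is fully conjugated: every atom, including the new sp² carbon, supplies a p orbital.
Cation: 4 × 2 + 0 = 8 π electrons → 4(2), antiaromatic.
Anion: 4 × 2 + 2 = 10 π electrons → 4(2)+2, aromatic.

The anion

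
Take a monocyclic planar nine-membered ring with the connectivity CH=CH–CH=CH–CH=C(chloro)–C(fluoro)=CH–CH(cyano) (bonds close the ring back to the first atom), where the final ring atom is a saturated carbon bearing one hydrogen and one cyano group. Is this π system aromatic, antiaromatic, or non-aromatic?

Non-aromatic

At the CH(cyano) position, that saturated carbon is sp³ and has no p orbital in the ring π system; the ring's p-orbital overlap is broken there.
Broken conjugation rules out both aromaticity and antiaromaticity.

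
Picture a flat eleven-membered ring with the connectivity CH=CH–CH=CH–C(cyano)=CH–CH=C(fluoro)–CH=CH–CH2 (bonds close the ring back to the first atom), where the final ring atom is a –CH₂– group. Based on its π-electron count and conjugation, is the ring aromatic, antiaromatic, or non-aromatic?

Non-aromatic

The CH2 carbon is saturated: the tetrahedral CH₂ carbon is sp³ and has no p orbital in the ring π system. Conjugation is not continuous around the ring.
Broken conjugation rules out both aromaticity and antiaromaticity.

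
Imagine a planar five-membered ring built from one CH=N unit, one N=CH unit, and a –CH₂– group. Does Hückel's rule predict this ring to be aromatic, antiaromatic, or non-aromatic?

Non-aromatic

The CH2 carbon is saturated: the tetrahedral CH₂ carbon is sp³ and has no p orbital in the ring π system. Conjugation is not continuous around the ring.
Broken conjugation rules out both aromaticity and antiaromaticity.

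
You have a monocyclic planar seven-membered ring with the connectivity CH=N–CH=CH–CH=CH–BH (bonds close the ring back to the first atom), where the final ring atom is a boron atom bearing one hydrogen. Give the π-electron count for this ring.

6

Check conjugation: every atom in a ring double bond is sp² and brings one electron to the p orbital; each =N– nitrogen is pyridine-type (lone pair in the sp² plane, one electron in the p orbital); the boron has an empty p orbital — every position has a p orbital, so the cyclic π system is continuous.
Tallying contributions gives 3 × 2 = 6 from the double-bond units + 0 from the BH atom = 6.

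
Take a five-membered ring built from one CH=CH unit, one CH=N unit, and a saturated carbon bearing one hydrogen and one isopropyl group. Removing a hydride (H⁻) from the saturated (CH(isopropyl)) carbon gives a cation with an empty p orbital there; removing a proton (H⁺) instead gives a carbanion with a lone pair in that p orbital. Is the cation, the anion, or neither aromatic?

Once that carbon is sp², every ring atom has a p orbital and both ions are fully conjugated.
Cation: 2 × 2 + 0 = 4 π electrons → 4(1), antiaromatic.
Anion: 2 × 2 + 2 = 6 π electrons → 4(1)+2, aromatic.

The anion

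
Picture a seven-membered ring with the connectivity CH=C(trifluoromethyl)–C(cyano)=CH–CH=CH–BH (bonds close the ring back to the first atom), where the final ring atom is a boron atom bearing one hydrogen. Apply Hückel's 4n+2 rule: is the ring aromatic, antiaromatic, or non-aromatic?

The p orbitals form a continuous loop: every atom in a ring double bond is sp² and brings one electron to the p orbital; the boron has an empty p orbital. The ring is fully conjugated.
Tallying contributions gives 3 × 2 = 6 from the double-bond units + 0 from the BH atom = 6.
6 = 4(1) + 2, which satisfies Hückel's 4n+2 rule.

Aromatic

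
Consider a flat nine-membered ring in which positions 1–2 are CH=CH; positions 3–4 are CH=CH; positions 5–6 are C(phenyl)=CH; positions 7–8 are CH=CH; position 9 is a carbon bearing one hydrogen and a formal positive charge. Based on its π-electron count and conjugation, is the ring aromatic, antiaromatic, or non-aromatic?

All ring atoms are sp² and supply a p orbital to the ring (the double-bond atoms are sp², each contributing one p electron; the carbocation has an empty p orbital); the conjugation is uninterrupted.
Adding the contributions, 4 × 2 = 8 from the double-bond units + 0 from the CH(+) atom = 8.
8 is a 4n count (n = 2), so the planar conjugated ring is antiaromatic.

Antiaromatic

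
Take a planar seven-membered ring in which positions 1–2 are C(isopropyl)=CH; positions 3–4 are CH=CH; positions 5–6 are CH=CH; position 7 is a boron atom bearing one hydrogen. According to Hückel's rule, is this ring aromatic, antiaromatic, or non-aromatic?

Aromatic

All ring atoms are sp² and supply a p orbital to the ring (the double-bond atoms are sp², each contributing one p electron; the boron has an empty p orbital); the conjugation is uninterrupted.
π-electron count: 3 × 2 = 6 from the double-bond units + 0 from the BH atom = 6.
With 6 π electrons (n = 1), the Hückel 4n+2 condition holds.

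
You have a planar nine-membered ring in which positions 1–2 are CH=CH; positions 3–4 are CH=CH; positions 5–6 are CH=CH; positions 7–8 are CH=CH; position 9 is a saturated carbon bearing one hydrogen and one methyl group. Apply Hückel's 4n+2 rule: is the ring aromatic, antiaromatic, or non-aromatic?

Non-aromatic

The CH(methyl) position has four σ bonds — that saturated carbon is sp³ and has no p orbital in the ring π system — so the cyclic conjugation is interrupted.
Hückel's rule only applies to fully conjugated rings, so this one is simply non-aromatic.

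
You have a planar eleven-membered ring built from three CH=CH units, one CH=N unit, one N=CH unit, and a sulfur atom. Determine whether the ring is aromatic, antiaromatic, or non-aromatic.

The p orbitals form a continuous loop: the double-bond atoms are sp², each contributing one p electron; the doubly-bonded nitrogens are pyridine-type — their lone pairs lie in the ring plane, leaving one electron in the p orbital; the sulfur donates one lone pair from its p orbital. The ring is fully conjugated.
π-electron count: 5 × 2 = 10 from the double-bond units + 2 from the S atom = 12.
A 4n π count (12, n = 3) in a planar conjugated ring means antiaromatic.

Antiaromatic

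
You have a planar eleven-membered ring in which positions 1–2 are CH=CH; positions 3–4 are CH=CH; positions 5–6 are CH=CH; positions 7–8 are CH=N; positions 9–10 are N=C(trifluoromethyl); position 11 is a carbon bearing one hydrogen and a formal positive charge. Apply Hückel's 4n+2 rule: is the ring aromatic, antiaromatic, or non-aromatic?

Aromatic

All ring atoms are sp² and supply a p orbital to the ring (each doubly-bonded ring atom is sp² with one p-orbital electron; the doubly-bonded nitrogens are pyridine-type — their lone pairs lie in the ring plane, leaving one electron in the p orbital; the carbocation has an empty p orbital); the conjugation is uninterrupted.
Adding the contributions, 5 × 2 = 10 from the double-bond units + 0 from the CH(+) atom = 10.
10 = 4(2) + 2, which satisfies Hückel's 4n+2 rule.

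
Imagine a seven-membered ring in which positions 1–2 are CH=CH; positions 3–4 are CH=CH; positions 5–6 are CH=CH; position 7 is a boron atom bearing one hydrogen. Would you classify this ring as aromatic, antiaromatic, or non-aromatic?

Aromatic

All ring atoms are sp² and supply a p orbital to the ring (the double-bond atoms are sp², each contributing one p electron; the boron has an empty p orbital); the conjugation is uninterrupted.
π-electron count: 3 × 2 = 6 from the double-bond units + 0 from the BH atom = 6.
Since 6 = 4·1 + 2, the ring meets the 4n+2 criterion.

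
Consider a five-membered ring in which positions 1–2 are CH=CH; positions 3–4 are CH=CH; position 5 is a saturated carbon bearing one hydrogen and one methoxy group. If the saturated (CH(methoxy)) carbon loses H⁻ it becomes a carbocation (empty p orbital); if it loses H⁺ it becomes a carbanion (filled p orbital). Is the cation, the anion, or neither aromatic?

The anion

In both ions every ring atom is sp² and contributes a p orbital, so both rings are fully conjugated.
Cation: 2 × 2 + 0 = 4 π electrons → 4(1), antiaromatic.
Anion: 2 × 2 + 2 = 6 π electrons → 4(1)+2, aromatic.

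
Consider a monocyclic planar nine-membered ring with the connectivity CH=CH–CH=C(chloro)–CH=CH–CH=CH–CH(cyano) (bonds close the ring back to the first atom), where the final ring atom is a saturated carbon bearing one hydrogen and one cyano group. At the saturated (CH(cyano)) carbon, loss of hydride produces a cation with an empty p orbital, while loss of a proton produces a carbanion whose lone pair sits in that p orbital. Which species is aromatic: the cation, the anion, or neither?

Once that carbon is sp², every ring atom has a p orbital and both ions are fully conjugated.
Cation: 4 × 2 + 0 = 8 π electrons → 4(2), antiaromatic.
Anion: 4 × 2 + 2 = 10 π electrons → 4(2)+2, aromatic.

The anion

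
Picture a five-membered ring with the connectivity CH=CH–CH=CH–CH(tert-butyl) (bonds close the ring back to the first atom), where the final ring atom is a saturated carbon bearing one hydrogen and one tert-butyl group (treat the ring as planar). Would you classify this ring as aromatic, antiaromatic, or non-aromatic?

Non-aromatic

Because that saturated carbon is sp³ and has no p orbital in the ring π system at the CH(tert-butyl) position, the π system cannot extend all the way around the ring.
A ring that is not fully conjugated cannot be aromatic or antiaromatic regardless of its π-electron count.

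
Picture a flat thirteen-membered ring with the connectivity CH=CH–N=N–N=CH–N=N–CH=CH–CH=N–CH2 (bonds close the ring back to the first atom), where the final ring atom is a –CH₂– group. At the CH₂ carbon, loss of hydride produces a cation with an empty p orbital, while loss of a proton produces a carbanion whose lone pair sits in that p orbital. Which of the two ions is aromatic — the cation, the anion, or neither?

The anion

Once that carbon is sp², every ring atom has a p orbital and both ions are fully conjugated.
Cation: 6 × 2 + 0 = 12 π electrons → 4(3), antiaromatic.
Anion: 6 × 2 + 2 = 14 π electrons → 4(3)+2, aromatic.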